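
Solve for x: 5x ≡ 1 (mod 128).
77

gcd(5, 128) = 1, so the inverse exists.
Extended Euclidean algorithm on (128, 5):
128 = 25 × 5 + 3  ⟹  3 = (1)·128 + (-25)·5
5 = 1 × 3 + 2  ⟹  2 = (-1)·128 + (26)·5
3 = 1 × 2 + 1  ⟹  1 = (2)·128 + (-51)·5
So (-51)·5 ≡ 1 (mod 128), i.e. 5^(-1) ≡ -51 ≡ 77 (mod 128).
Check: 5 × 77 = 385 ≡ 1 (mod 128)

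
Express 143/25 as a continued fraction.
[5; 1, 2, 1, 1, 3]

Euclidean algorithm steps:
143 = 5 × 25 + 18
25 = 1 × 18 + 7
18 = 2 × 7 + 4
7 = 1 × 4 + 3
4 = 1 × 3 + 1
3 = 3 × 1 + 0
Continued fraction: [5; 1, 2, 1, 1, 3]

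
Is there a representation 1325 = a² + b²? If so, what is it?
10² + 35² (a=10, b=35)

Factorization: 1325 = 5^2 × 53
By Fermat: n is sum of two squares iff every prime p ≡ 3 (mod 4) appears to even power.
All primes ≡ 3 (mod 4) appear to even power.
Search a = 0, 1, 2, … for 1325 - a² a perfect square: first hit at a = 10: 1325 - 100 = 1225 = 35².
1325 = 10² + 35² = 100 + 1225 ✓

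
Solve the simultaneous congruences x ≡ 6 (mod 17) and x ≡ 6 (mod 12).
6

Using Chinese Remainder Theorem:
M = 17 × 12 = 204
M1 = 12, M2 = 17
y1 = 12^(-1) mod 17 = 10
y2 = 17^(-1) mod 12 = 5
x = (6×12×10 + 6×17×5) mod 204 = 6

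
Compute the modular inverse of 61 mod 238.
199

gcd(61, 238) = 1, so the inverse exists.
Extended Euclidean algorithm on (238, 61):
238 = 3 × 61 + 55  ⟹  55 = (1)·238 + (-3)·61
61 = 1 × 55 + 6  ⟹  6 = (-1)·238 + (4)·61
55 = 9 × 6 + 1  ⟹  1 = (10)·238 + (-39)·61
So (-39)·61 ≡ 1 (mod 238), i.e. 61^(-1) ≡ -39 ≡ 199 (mod 238).
Check: 61 × 199 = 12139 ≡ 1 (mod 238)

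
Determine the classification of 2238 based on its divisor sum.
abundant

Proper divisors of 2238: sum = 1 + 2 + 3 + 6 + 373 + 746 + 1119 = 2250
Since 2250 > 2238, 2238 is abundant.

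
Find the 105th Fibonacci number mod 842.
0

Matrix identity: Q^n = [[F_(n+1), F_n], [F_n, F_(n-1)]] with Q = [[1,1],[1,0]].
n = 105 = 1101001₂. Square-and-multiply, entries mod 842:
Q^1 = [[1,1],[1,0]]
Q^3 = (Q^1)²·Q = [[3,2],[2,1]]
Q^6 = (Q^3)² = [[13,8],[8,5]]
Q^13 = (Q^6)²·Q = [[377,233],[233,144]]
Q^26 = (Q^13)² = [[232,145],[145,87]]
Q^52 = (Q^26)² = [[753,787],[787,808]]
Q^105 = (Q^52)²·Q = [[29,0],[0,29]]
F_105 mod 842 = Q^105[0][1] = 0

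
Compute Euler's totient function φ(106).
52

106 = 2 × 53
φ(n) = n × ∏(1 - 1/p) for each prime p dividing n
φ(106) = 106 × (1 - 1/2) × (1 - 1/53) = 52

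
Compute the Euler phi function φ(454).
226

454 = 2 × 227
φ(n) = n × ∏(1 - 1/p) for each prime p dividing n
φ(454) = 454 × (1 - 1/2) × (1 - 1/227) = 226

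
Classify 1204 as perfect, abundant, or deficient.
abundant

Proper divisors of 1204: sum = 1 + 2 + 4 + 7 + 14 + 28 + 43 + 86 + 172 + 301 + 602 = 1260
Since 1260 > 1204, 1204 is abundant.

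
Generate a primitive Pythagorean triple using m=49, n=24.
(1825, 2352, 2977)

Euclid's formula: a = m² - n², b = 2mn, c = m² + n²
m = 49, n = 24
a = 49² - 24² = 2401 - 576 = 1825
b = 2 × 49 × 24 = 2352
c = 49² + 24² = 2401 + 576 = 2977
Verification: 1825² + 2352² = 3330625 + 5531904 = 8862529 = 2977² ✓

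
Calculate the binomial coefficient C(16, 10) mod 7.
0

Using Lucas' theorem:
Write n=16 and k=10 in base 7:
n in base 7: [2, 2]
k in base 7: [1, 3]
C(16,10) mod 7 = ∏ C(n_i, k_i) mod 7
Digit binomials (mod 7): C(2,1) = 2; C(2,3) = 0 (k_i > n_i)
Product: 2 × 0 = 0 ≡ 0 (mod 7)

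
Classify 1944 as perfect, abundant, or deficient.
abundant

Proper divisors of 1944: sum = 1 + 2 + 3 + 4 + 6 + 8 + 9 + 12 + ... + 324 + 486 + 648 + 972 (23 divisors) = 3516
Since 3516 > 1944, 1944 is abundant.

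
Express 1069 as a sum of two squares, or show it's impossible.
13² + 30² (a=13, b=30)

Factorization: 1069 = 1069
By Fermat: n is sum of two squares iff every prime p ≡ 3 (mod 4) appears to even power.
All primes ≡ 3 (mod 4) appear to even power.
Search a = 0, 1, 2, … for 1069 - a² a perfect square: first hit at a = 13: 1069 - 169 = 900 = 30².
1069 = 13² + 30² = 169 + 900 ✓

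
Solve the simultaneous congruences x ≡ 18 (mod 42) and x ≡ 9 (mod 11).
438

Using Chinese Remainder Theorem:
M = 42 × 11 = 462
M1 = 11, M2 = 42
y1 = 11^(-1) mod 42 = 23
y2 = 42^(-1) mod 11 = 5
x = (18×11×23 + 9×42×5) mod 462 = 438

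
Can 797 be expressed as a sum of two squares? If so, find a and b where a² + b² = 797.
11² + 26² (a=11, b=26)

Factorization: 797 = 797
By Fermat: n is sum of two squares iff every prime p ≡ 3 (mod 4) appears to even power.
All primes ≡ 3 (mod 4) appear to even power.
Search a = 0, 1, 2, … for 797 - a² a perfect square: first hit at a = 11: 797 - 121 = 676 = 26².
797 = 11² + 26² = 121 + 676 ✓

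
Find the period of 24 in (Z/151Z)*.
50

151 is prime, so ord(24) divides φ(151) = 150.
Divisors of 150: 1, 2, 3, 5, 6, 10, 15, 25, 30, 50, 75, 150.
Repeated squaring: 24^1 ≡ 24, 24^2 ≡ 123, 24^4 ≡ 29, 24^8 ≡ 86, 24^16 ≡ 148, 24^32 ≡ 9, 24^64 ≡ 81, 24^128 ≡ 68 (mod 151).
Test 24^d mod 151 for each divisor d in increasing order:
24^1 ≡ 24
24^2 ≡ 123
24^3 = 24^2·24^1 ≡ 83
24^5 = 24^4·24^1 ≡ 92
24^6 = 24^4·24^2 ≡ 94
24^10 = 24^8·24^2 ≡ 8
24^15 = 24^8·24^4·24^2·24^1 ≡ 132
24^25 = 24^16·24^8·24^1 ≡ 150
24^30 = 24^16·24^8·24^4·24^2 ≡ 59
24^50 = 24^32·24^16·24^2 ≡ 1  ← first divisor giving 1
The order is 50.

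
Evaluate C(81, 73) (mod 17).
12

Using Lucas' theorem:
Write n=81 and k=73 in base 17:
n in base 17: [4, 13]
k in base 17: [4, 5]
C(81,73) mod 17 = ∏ C(n_i, k_i) mod 17
Digit binomials (mod 17): C(4,4) = 1; C(13,5) = 1287 ≡ 12
Product: 1 × 12 = 12 ≡ 12 (mod 17)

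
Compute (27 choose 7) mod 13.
0

Using Lucas' theorem:
Write n=27 and k=7 in base 13:
n in base 13: [2, 1]
k in base 13: [0, 7]
C(27,7) mod 13 = ∏ C(n_i, k_i) mod 13
Digit binomials (mod 13): C(2,0) = 1; C(1,7) = 0 (k_i > n_i)
Product: 1 × 0 = 0 ≡ 0 (mod 13)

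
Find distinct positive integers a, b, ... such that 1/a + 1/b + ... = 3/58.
1/20 + 1/580

Greedy algorithm:
3/58: ceiling(58/3) = 20, use 1/20
1/580: ceiling(580/1) = 580, use 1/580
Result: 3/58 = 1/20 + 1/580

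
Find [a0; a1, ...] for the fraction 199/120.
[1; 1, 1, 1, 12, 1, 2]

Euclidean algorithm steps:
199 = 1 × 120 + 79
120 = 1 × 79 + 41
79 = 1 × 41 + 38
41 = 1 × 38 + 3
38 = 12 × 3 + 2
3 = 1 × 2 + 1
2 = 2 × 1 + 0
Continued fraction: [1; 1, 1, 1, 12, 1, 2]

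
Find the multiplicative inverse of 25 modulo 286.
103

gcd(25, 286) = 1, so the inverse exists.
Extended Euclidean algorithm on (286, 25):
286 = 11 × 25 + 11  ⟹  11 = (1)·286 + (-11)·25
25 = 2 × 11 + 3  ⟹  3 = (-2)·286 + (23)·25
11 = 3 × 3 + 2  ⟹  2 = (7)·286 + (-80)·25
3 = 1 × 2 + 1  ⟹  1 = (-9)·286 + (103)·25
So (103)·25 ≡ 1 (mod 286), i.e. 25^(-1) ≡ 103 (mod 286).
Check: 25 × 103 = 2575 ≡ 1 (mod 286)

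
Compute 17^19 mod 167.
164

Repeated squaring. Binary of 19 = 10011.
17^1 ≡ 17 (mod 167); 17^2 ≡ 122 (mod 167); 17^4 ≡ 21 (mod 167); 17^8 ≡ 107 (mod 167); 17^16 ≡ 93 (mod 167)
17^19 = 17^1 × 17^2 × 17^16 ≡ 164 (mod 167)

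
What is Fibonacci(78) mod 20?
4

Matrix identity: Q^n = [[F_(n+1), F_n], [F_n, F_(n-1)]] with Q = [[1,1],[1,0]].
n = 78 = 1001110₂. Square-and-multiply, entries mod 20:
Q^1 = [[1,1],[1,0]]
Q^2 = (Q^1)² = [[2,1],[1,1]]
Q^4 = (Q^2)² = [[5,3],[3,2]]
Q^9 = (Q^4)²·Q = [[15,14],[14,1]]
Q^19 = (Q^9)²·Q = [[5,1],[1,4]]
Q^39 = (Q^19)²·Q = [[15,6],[6,9]]
Q^78 = (Q^39)² = [[1,4],[4,17]]
F_78 mod 20 = Q^78[0][1] = 4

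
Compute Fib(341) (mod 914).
93

Matrix identity: Q^n = [[F_(n+1), F_n], [F_n, F_(n-1)]] with Q = [[1,1],[1,0]].
n = 341 = 101010101₂. Square-and-multiply, entries mod 914:
Q^1 = [[1,1],[1,0]]
Q^2 = (Q^1)² = [[2,1],[1,1]]
Q^5 = (Q^2)²·Q = [[8,5],[5,3]]
Q^10 = (Q^5)² = [[89,55],[55,34]]
Q^21 = (Q^10)²·Q = [[345,892],[892,367]]
Q^42 = (Q^21)² = [[689,788],[788,815]]
Q^85 = (Q^42)²·Q = [[387,693],[693,608]]
Q^170 = (Q^85)² = [[272,379],[379,807]]
Q^341 = (Q^170)²·Q = [[476,93],[93,383]]
F_341 mod 914 = Q^341[0][1] = 93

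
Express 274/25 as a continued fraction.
[10; 1, 24]

Euclidean algorithm steps:
274 = 10 × 25 + 24
25 = 1 × 24 + 1
24 = 24 × 1 + 0
Continued fraction: [10; 1, 24]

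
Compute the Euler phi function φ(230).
88

230 = 2 × 5 × 23
φ(n) = n × ∏(1 - 1/p) for each prime p dividing n
φ(230) = 230 × (1 - 1/2) × (1 - 1/5) × (1 - 1/23) = 88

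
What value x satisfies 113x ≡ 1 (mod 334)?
201

gcd(113, 334) = 1, so the inverse exists.
Extended Euclidean algorithm on (334, 113):
334 = 2 × 113 + 108  ⟹  108 = (1)·334 + (-2)·113
113 = 1 × 108 + 5  ⟹  5 = (-1)·334 + (3)·113
108 = 21 × 5 + 3  ⟹  3 = (22)·334 + (-65)·113
5 = 1 × 3 + 2  ⟹  2 = (-23)·334 + (68)·113
3 = 1 × 2 + 1  ⟹  1 = (45)·334 + (-133)·113
So (-133)·113 ≡ 1 (mod 334), i.e. 113^(-1) ≡ -133 ≡ 201 (mod 334).
Check: 113 × 201 = 22713 ≡ 1 (mod 334)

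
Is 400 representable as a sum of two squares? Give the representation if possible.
0² + 20² (a=0, b=20)

Factorization: 400 = 2^4 × 5^2
By Fermat: n is sum of two squares iff every prime p ≡ 3 (mod 4) appears to even power.
All primes ≡ 3 (mod 4) appear to even power.
Search a = 0, 1, 2, … for 400 - a² a perfect square: first hit at a = 0: 400 - 0 = 400 = 20².
400 = 0² + 20² = 0 + 400 ✓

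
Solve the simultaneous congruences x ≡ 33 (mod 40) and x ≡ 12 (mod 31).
353

Using Chinese Remainder Theorem:
M = 40 × 31 = 1240
M1 = 31, M2 = 40
y1 = 31^(-1) mod 40 = 31
y2 = 40^(-1) mod 31 = 7
x = (33×31×31 + 12×40×7) mod 1240 = 353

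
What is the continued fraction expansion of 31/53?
[0; 1, 1, 2, 2, 4]

Euclidean algorithm steps:
31 = 0 × 53 + 31
53 = 1 × 31 + 22
31 = 1 × 22 + 9
22 = 2 × 9 + 4
9 = 2 × 4 + 1
4 = 4 × 1 + 0
Continued fraction: [0; 1, 1, 2, 2, 4]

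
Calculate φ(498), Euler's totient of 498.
164

498 = 2 × 3 × 83
φ(n) = n × ∏(1 - 1/p) for each prime p dividing n
φ(498) = 498 × (1 - 1/2) × (1 - 1/3) × (1 - 1/83) = 164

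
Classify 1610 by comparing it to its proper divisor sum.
abundant

Proper divisors of 1610: sum = 1 + 2 + 5 + 7 + 10 + 14 + 23 + 35 + 46 + 70 + 115 + 161 + 230 + 322 + 805 = 1846
Since 1846 > 1610, 1610 is abundant.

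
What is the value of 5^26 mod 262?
53

Repeated squaring. Binary of 26 = 11010.
5^1 ≡ 5 (mod 262); 5^2 ≡ 25 (mod 262); 5^4 ≡ 101 (mod 262); 5^8 ≡ 245 (mod 262); 5^16 ≡ 27 (mod 262)
5^26 = 5^2 × 5^8 × 5^16 ≡ 53 (mod 262)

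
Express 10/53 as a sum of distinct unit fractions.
1/6 + 1/46 + 1/3657

Greedy algorithm:
10/53: ceiling(53/10) = 6, use 1/6
7/318: ceiling(318/7) = 46, use 1/46
1/3657: ceiling(3657/1) = 3657, use 1/3657
Result: 10/53 = 1/6 + 1/46 + 1/3657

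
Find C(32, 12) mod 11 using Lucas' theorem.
9

Using Lucas' theorem:
Write n=32 and k=12 in base 11:
n in base 11: [2, 10]
k in base 11: [1, 1]
C(32,12) mod 11 = ∏ C(n_i, k_i) mod 11
Digit binomials (mod 11): C(2,1) = 2; C(10,1) = 10
Product: 2 × 10 = 20 ≡ 9 (mod 11)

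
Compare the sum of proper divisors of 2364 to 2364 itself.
abundant

Proper divisors of 2364: sum = 1 + 2 + 3 + 4 + 6 + 12 + 197 + 394 + 591 + 788 + 1182 = 3180
Since 3180 > 2364, 2364 is abundant.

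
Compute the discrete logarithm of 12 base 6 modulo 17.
3

Baby-step giant-step with step n = ⌈√17⌉ = 5.
Baby steps 6^j mod 17 (j:value) for j=0..4: 0:1, 1:6, 2:2, 3:12, 4:4.
h = 12 is already in the table at j=3, so x = 3.
Check: 6^3 ≡ 12 (mod 17).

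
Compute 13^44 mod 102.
1

Repeated squaring. Binary of 44 = 101100.
13^1 ≡ 13 (mod 102); 13^2 ≡ 67 (mod 102); 13^4 ≡ 1 (mod 102); 13^8 ≡ 1 (mod 102); 13^16 ≡ 1 (mod 102); 13^32 ≡ 1 (mod 102)
13^44 = 13^4 × 13^8 × 13^32 ≡ 1 (mod 102)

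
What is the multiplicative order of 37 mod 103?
34

103 is prime, so ord(37) divides φ(103) = 102.
Divisors of 102: 1, 2, 3, 6, 17, 34, 51, 102.
Repeated squaring: 37^1 ≡ 37, 37^2 ≡ 30, 37^4 ≡ 76, 37^8 ≡ 8, 37^16 ≡ 64, 37^32 ≡ 79, 37^64 ≡ 61 (mod 103).
Test 37^d mod 103 for each divisor d in increasing order:
37^1 ≡ 37
37^2 ≡ 30
37^3 = 37^2·37^1 ≡ 80
37^6 = 37^4·37^2 ≡ 14
37^17 = 37^16·37^1 ≡ 102
37^34 = 37^32·37^2 ≡ 1  ← first divisor giving 1
The order is 34.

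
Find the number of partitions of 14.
135

p(n) counts ways to write n as a sum of positive integers (order ignored).
Euler's pentagonal recurrence: p(k) = p(k-1) + p(k-2) - p(k-5) - p(k-7) + p(k-12) + p(k-15) - ... (offsets j(3j∓1)/2, signs ++--, p(0)=1, p(<0)=0).
DP table for k = 0..13: p(0)=1, p(1)=1, p(2)=2, p(3)=3, p(4)=5, p(5)=7, p(6)=11, p(7)=15, p(8)=22, p(9)=30, p(10)=42, p(11)=56, p(12)=77, p(13)=101.
Final step: p(14) = p(13) + p(12) - p(9) - p(7) + p(2)
= 101 + 77 - 30 - 15 + 2
= 135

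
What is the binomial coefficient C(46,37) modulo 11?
0

Using Lucas' theorem:
Write n=46 and k=37 in base 11:
n in base 11: [4, 2]
k in base 11: [3, 4]
C(46,37) mod 11 = ∏ C(n_i, k_i) mod 11
Digit binomials (mod 11): C(4,3) = 4; C(2,4) = 0 (k_i > n_i)
Product: 4 × 0 = 0 ≡ 0 (mod 11)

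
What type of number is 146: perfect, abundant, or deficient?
deficient

Proper divisors of 146: sum = 1 + 2 + 73 = 76
Since 76 < 146, 146 is deficient.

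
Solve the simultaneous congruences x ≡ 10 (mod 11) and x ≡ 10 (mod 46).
10

Using Chinese Remainder Theorem:
M = 11 × 46 = 506
M1 = 46, M2 = 11
y1 = 46^(-1) mod 11 = 6
y2 = 11^(-1) mod 46 = 21
x = (10×46×6 + 10×11×21) mod 506 = 10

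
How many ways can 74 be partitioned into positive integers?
7089500

p(n) counts ways to write n as a sum of positive integers (order ignored).
Euler's pentagonal recurrence: p(k) = p(k-1) + p(k-2) - p(k-5) - p(k-7) + p(k-12) + p(k-15) - ... (offsets j(3j∓1)/2, signs ++--, p(0)=1, p(<0)=0).
DP table for k = 0..73: p(0)=1, p(1)=1, p(2)=2, p(3)=3, p(4)=5, p(5)=7, p(6)=11, p(7)=15, p(8)=22, p(9)=30, p(10)=42, p(11)=56, p(12)=77, p(13)=101, p(14)=135, p(15)=176, p(16)=231, p(17)=297, p(18)=385, p(19)=490, p(20)=627, p(21)=792, p(22)=1002, p(23)=1255, p(24)=1575, p(25)=1958, p(26)=2436, p(27)=3010, p(28)=3718, p(29)=4565, p(30)=5604, p(31)=6842, p(32)=8349, p(33)=10143, p(34)=12310, p(35)=14883, p(36)=17977, p(37)=21637, p(38)=26015, p(39)=31185, p(40)=37338, p(41)=44583, p(42)=53174, p(43)=63261, p(44)=75175, p(45)=89134, p(46)=105558, p(47)=124754, p(48)=147273, p(49)=173525, p(50)=204226, p(51)=239943, p(52)=281589, p(53)=329931, p(54)=386155, p(55)=451276, p(56)=526823, p(57)=614154, p(58)=715220, p(59)=831820, p(60)=966467, p(61)=1121505, p(62)=1300156, p(63)=1505499, p(64)=1741630, p(65)=2012558, p(66)=2323520, p(67)=2679689, p(68)=3087735, p(69)=3554345, p(70)=4087968, p(71)=4697205, p(72)=5392783, p(73)=6185689.
Final step: p(74) = p(73) + p(72) - p(69) - p(67) + p(62) + p(59) - p(52) - p(48) + p(39) + p(34) - p(23) - p(17) + p(4)
= 6185689 + 5392783 - 3554345 - 2679689 + 1300156 + 831820 - 281589 - 147273 + 31185 + 12310 - 1255 - 297 + 5
= 7089500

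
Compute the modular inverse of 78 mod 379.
345

gcd(78, 379) = 1, so the inverse exists.
Extended Euclidean algorithm on (379, 78):
379 = 4 × 78 + 67  ⟹  67 = (1)·379 + (-4)·78
78 = 1 × 67 + 11  ⟹  11 = (-1)·379 + (5)·78
67 = 6 × 11 + 1  ⟹  1 = (7)·379 + (-34)·78
So (-34)·78 ≡ 1 (mod 379), i.e. 78^(-1) ≡ -34 ≡ 345 (mod 379).
Check: 78 × 345 = 26910 ≡ 1 (mod 379)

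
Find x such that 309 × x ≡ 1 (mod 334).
187

gcd(309, 334) = 1, so the inverse exists.
Extended Euclidean algorithm on (334, 309):
334 = 1 × 309 + 25  ⟹  25 = (1)·334 + (-1)·309
309 = 12 × 25 + 9  ⟹  9 = (-12)·334 + (13)·309
25 = 2 × 9 + 7  ⟹  7 = (25)·334 + (-27)·309
9 = 1 × 7 + 2  ⟹  2 = (-37)·334 + (40)·309
7 = 3 × 2 + 1  ⟹  1 = (136)·334 + (-147)·309
So (-147)·309 ≡ 1 (mod 334), i.e. 309^(-1) ≡ -147 ≡ 187 (mod 334).
Check: 309 × 187 = 57783 ≡ 1 (mod 334)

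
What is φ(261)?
168

261 = 3^2 × 29
φ(n) = n × ∏(1 - 1/p) for each prime p dividing n
φ(261) = 261 × (1 - 1/3) × (1 - 1/29) = 168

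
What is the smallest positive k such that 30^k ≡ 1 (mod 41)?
40

41 is prime, so ord(30) divides φ(41) = 40.
Divisors of 40: 1, 2, 4, 5, 8, 10, 20, 40.
Repeated squaring: 30^1 ≡ 30, 30^2 ≡ 39, 30^4 ≡ 4, 30^8 ≡ 16, 30^16 ≡ 10, 30^32 ≡ 18 (mod 41).
Test 30^d mod 41 for each divisor d in increasing order:
30^1 ≡ 30
30^2 ≡ 39
30^4 ≡ 4
30^5 = 30^4·30^1 ≡ 38
30^8 ≡ 16
30^10 = 30^8·30^2 ≡ 9
30^20 = 30^16·30^4 ≡ 40
30^40 = 30^32·30^8 ≡ 1  ← first divisor giving 1
The order is 40.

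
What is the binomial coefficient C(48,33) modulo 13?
4

Using Lucas' theorem:
Write n=48 and k=33 in base 13:
n in base 13: [3, 9]
k in base 13: [2, 7]
C(48,33) mod 13 = ∏ C(n_i, k_i) mod 13
Digit binomials (mod 13): C(3,2) = 3; C(9,7) = 36 ≡ 10
Product: 3 × 10 = 30 ≡ 4 (mod 13)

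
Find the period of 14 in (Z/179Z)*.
89

179 is prime, so ord(14) divides φ(179) = 178.
Divisors of 178: 1, 2, 89, 178.
Repeated squaring: 14^1 ≡ 14, 14^2 ≡ 17, 14^4 ≡ 110, 14^8 ≡ 107, 14^16 ≡ 172, 14^32 ≡ 49, 14^64 ≡ 74, 14^128 ≡ 106 (mod 179).
Test 14^d mod 179 for each divisor d in increasing order:
14^1 ≡ 14
14^2 ≡ 17
14^89 = 14^64·14^16·14^8·14^1 ≡ 1  ← first divisor giving 1
The order is 89.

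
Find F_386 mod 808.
633

Matrix identity: Q^n = [[F_(n+1), F_n], [F_n, F_(n-1)]] with Q = [[1,1],[1,0]].
n = 386 = 110000010₂. Square-and-multiply, entries mod 808:
Q^1 = [[1,1],[1,0]]
Q^3 = (Q^1)²·Q = [[3,2],[2,1]]
Q^6 = (Q^3)² = [[13,8],[8,5]]
Q^12 = (Q^6)² = [[233,144],[144,89]]
Q^24 = (Q^12)² = [[689,312],[312,377]]
Q^48 = (Q^24)² = [[1,504],[504,305]]
Q^96 = (Q^48)² = [[305,704],[704,409]]
Q^193 = (Q^96)²·Q = [[497,417],[417,80]]
Q^386 = (Q^193)² = [[738,633],[633,105]]
F_386 mod 808 = Q^386[0][1] = 633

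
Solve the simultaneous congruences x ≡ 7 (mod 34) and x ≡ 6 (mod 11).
347

Using Chinese Remainder Theorem:
M = 34 × 11 = 374
M1 = 11, M2 = 34
y1 = 11^(-1) mod 34 = 31
y2 = 34^(-1) mod 11 = 1
x = (7×11×31 + 6×34×1) mod 374 = 347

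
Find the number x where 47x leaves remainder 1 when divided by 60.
23

gcd(47, 60) = 1, so the inverse exists.
Extended Euclidean algorithm on (60, 47):
60 = 1 × 47 + 13  ⟹  13 = (1)·60 + (-1)·47
47 = 3 × 13 + 8  ⟹  8 = (-3)·60 + (4)·47
13 = 1 × 8 + 5  ⟹  5 = (4)·60 + (-5)·47
8 = 1 × 5 + 3  ⟹  3 = (-7)·60 + (9)·47
5 = 1 × 3 + 2  ⟹  2 = (11)·60 + (-14)·47
3 = 1 × 2 + 1  ⟹  1 = (-18)·60 + (23)·47
So (23)·47 ≡ 1 (mod 60), i.e. 47^(-1) ≡ 23 (mod 60).
Check: 47 × 23 = 1081 ≡ 1 (mod 60)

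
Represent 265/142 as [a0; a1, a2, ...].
[1; 1, 6, 2, 9]

Euclidean algorithm steps:
265 = 1 × 142 + 123
142 = 1 × 123 + 19
123 = 6 × 19 + 9
19 = 2 × 9 + 1
9 = 9 × 1 + 0
Continued fraction: [1; 1, 6, 2, 9]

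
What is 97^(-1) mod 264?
49

gcd(97, 264) = 1, so the inverse exists.
Extended Euclidean algorithm on (264, 97):
264 = 2 × 97 + 70  ⟹  70 = (1)·264 + (-2)·97
97 = 1 × 70 + 27  ⟹  27 = (-1)·264 + (3)·97
70 = 2 × 27 + 16  ⟹  16 = (3)·264 + (-8)·97
27 = 1 × 16 + 11  ⟹  11 = (-4)·264 + (11)·97
16 = 1 × 11 + 5  ⟹  5 = (7)·264 + (-19)·97
11 = 2 × 5 + 1  ⟹  1 = (-18)·264 + (49)·97
So (49)·97 ≡ 1 (mod 264), i.e. 97^(-1) ≡ 49 (mod 264).
Check: 97 × 49 = 4753 ≡ 1 (mod 264)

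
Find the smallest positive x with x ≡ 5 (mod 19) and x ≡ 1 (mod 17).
290

Using Chinese Remainder Theorem:
M = 19 × 17 = 323
M1 = 17, M2 = 19
y1 = 17^(-1) mod 19 = 9
y2 = 19^(-1) mod 17 = 9
x = (5×17×9 + 1×19×9) mod 323 = 290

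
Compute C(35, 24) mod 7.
0

Using Lucas' theorem:
Write n=35 and k=24 in base 7:
n in base 7: [5, 0]
k in base 7: [3, 3]
C(35,24) mod 7 = ∏ C(n_i, k_i) mod 7
Digit binomials (mod 7): C(5,3) = 10 ≡ 3; C(0,3) = 0 (k_i > n_i)
Product: 3 × 0 = 0 ≡ 0 (mod 7)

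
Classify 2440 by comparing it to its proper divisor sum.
abundant

Proper divisors of 2440: sum = 1 + 2 + 4 + 5 + 8 + 10 + 20 + 40 + 61 + 122 + 244 + 305 + 488 + 610 + 1220 = 3140
Since 3140 > 2440, 2440 is abundant.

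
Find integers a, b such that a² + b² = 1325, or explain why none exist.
10² + 35² (a=10, b=35)

Factorization: 1325 = 5^2 × 53
By Fermat: n is sum of two squares iff every prime p ≡ 3 (mod 4) appears to even power.
All primes ≡ 3 (mod 4) appear to even power.
Search a = 0, 1, 2, … for 1325 - a² a perfect square: first hit at a = 10: 1325 - 100 = 1225 = 35².
1325 = 10² + 35² = 100 + 1225 ✓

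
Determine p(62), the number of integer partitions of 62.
1300156

p(n) counts ways to write n as a sum of positive integers (order ignored).
Euler's pentagonal recurrence: p(k) = p(k-1) + p(k-2) - p(k-5) - p(k-7) + p(k-12) + p(k-15) - ... (offsets j(3j∓1)/2, signs ++--, p(0)=1, p(<0)=0).
DP table for k = 0..61: p(0)=1, p(1)=1, p(2)=2, p(3)=3, p(4)=5, p(5)=7, p(6)=11, p(7)=15, p(8)=22, p(9)=30, p(10)=42, p(11)=56, p(12)=77, p(13)=101, p(14)=135, p(15)=176, p(16)=231, p(17)=297, p(18)=385, p(19)=490, p(20)=627, p(21)=792, p(22)=1002, p(23)=1255, p(24)=1575, p(25)=1958, p(26)=2436, p(27)=3010, p(28)=3718, p(29)=4565, p(30)=5604, p(31)=6842, p(32)=8349, p(33)=10143, p(34)=12310, p(35)=14883, p(36)=17977, p(37)=21637, p(38)=26015, p(39)=31185, p(40)=37338, p(41)=44583, p(42)=53174, p(43)=63261, p(44)=75175, p(45)=89134, p(46)=105558, p(47)=124754, p(48)=147273, p(49)=173525, p(50)=204226, p(51)=239943, p(52)=281589, p(53)=329931, p(54)=386155, p(55)=451276, p(56)=526823, p(57)=614154, p(58)=715220, p(59)=831820, p(60)=966467, p(61)=1121505.
Final step: p(62) = p(61) + p(60) - p(57) - p(55) + p(50) + p(47) - p(40) - p(36) + p(27) + p(22) - p(11) - p(5)
= 1121505 + 966467 - 614154 - 451276 + 204226 + 124754 - 37338 - 17977 + 3010 + 1002 - 56 - 7
= 1300156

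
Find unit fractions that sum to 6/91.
1/16 + 1/292 + 1/106288

Greedy algorithm:
6/91: ceiling(91/6) = 16, use 1/16
5/1456: ceiling(1456/5) = 292, use 1/292
1/106288: ceiling(106288/1) = 106288, use 1/106288
Result: 6/91 = 1/16 + 1/292 + 1/106288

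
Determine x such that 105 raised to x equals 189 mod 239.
191

Baby-step giant-step with step n = ⌈√239⌉ = 16.
Baby steps 105^j mod 239 (j:value) for j=0..15: 0:1, 1:105, 2:31, 3:148, 4:5, 5:47, 6:155, 7:23, 8:25, 9:235, 10:58, 11:115, 12:125, 13:219, 14:51, 15:97.
Giant-step multiplier: 105^(-16) ≡ 105^(238-16) = 105^222 ≡ 226 (mod 239).
Giant steps γ_i = 189·226^i mod 239: γ_0=189, γ_1=172, γ_2=154, γ_3=149, γ_4=214, γ_5=86, γ_6=77, γ_7=194, γ_8=107, γ_9=43, γ_10=158, γ_11=97 (in table at j=15).
x = i·n + j = 11·16 + 15 = 191.
Check: 105^191 ≡ 189 (mod 239).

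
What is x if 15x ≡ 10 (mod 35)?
x ≡ 3 (mod 7)

gcd(15, 35) = 5, which divides 10, so solutions exist.
Divide through by 5: 3x ≡ 2 (mod 7).
Find 3^(-1) mod 7 by the extended Euclidean algorithm:
7 = 2 × 3 + 1  ⟹  1 = (1)·7 + (-2)·3
So (-2)·3 ≡ 1 (mod 7), i.e. 3^(-1) ≡ -2 ≡ 5 (mod 7).
x ≡ 5 × 2 = 10 ≡ 3 (mod 7).
Check: 15 × 3 = 45 ≡ 10 (mod 35).
x ≡ 3 (mod 7), giving 5 solutions mod 35.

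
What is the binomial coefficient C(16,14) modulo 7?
1

Using Lucas' theorem:
Write n=16 and k=14 in base 7:
n in base 7: [2, 2]
k in base 7: [2, 0]
C(16,14) mod 7 = ∏ C(n_i, k_i) mod 7
Digit binomials (mod 7): C(2,2) = 1; C(2,0) = 1
Product: 1 × 1 = 1 ≡ 1 (mod 7)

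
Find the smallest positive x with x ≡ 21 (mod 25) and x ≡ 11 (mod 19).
296

Using Chinese Remainder Theorem:
M = 25 × 19 = 475
M1 = 19, M2 = 25
y1 = 19^(-1) mod 25 = 4
y2 = 25^(-1) mod 19 = 16
x = (21×19×4 + 11×25×16) mod 475 = 296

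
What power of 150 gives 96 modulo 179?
53

Baby-step giant-step with step n = ⌈√179⌉ = 14.
Baby steps 150^j mod 179 (j:value) for j=0..13: 0:1, 1:150, 2:125, 3:134, 4:52, 5:103, 6:56, 7:166, 8:19, 9:165, 10:48, 11:40, 12:93, 13:167.
Giant-step multiplier: 150^(-14) ≡ 150^(178-14) = 150^164 ≡ 161 (mod 179).
Giant steps γ_i = 96·161^i mod 179: γ_0=96, γ_1=62, γ_2=137, γ_3=40 (in table at j=11).
x = i·n + j = 3·14 + 11 = 53.
Check: 150^53 ≡ 96 (mod 179).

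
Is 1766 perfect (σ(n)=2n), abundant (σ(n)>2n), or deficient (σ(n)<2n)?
deficient

Proper divisors of 1766: sum = 1 + 2 + 883 = 886
Since 886 < 1766, 1766 is deficient.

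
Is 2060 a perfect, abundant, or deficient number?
abundant

Proper divisors of 2060: sum = 1 + 2 + 4 + 5 + 10 + 20 + 103 + 206 + 412 + 515 + 1030 = 2308
Since 2308 > 2060, 2060 is abundant.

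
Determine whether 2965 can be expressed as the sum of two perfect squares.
7² + 54² (a=7, b=54)

Factorization: 2965 = 5 × 593
By Fermat: n is sum of two squares iff every prime p ≡ 3 (mod 4) appears to even power.
All primes ≡ 3 (mod 4) appear to even power.
Search a = 0, 1, 2, … for 2965 - a² a perfect square: first hit at a = 7: 2965 - 49 = 2916 = 54².
2965 = 7² + 54² = 49 + 2916 ✓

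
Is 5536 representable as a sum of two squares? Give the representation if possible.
44² + 60² (a=44, b=60)

Factorization: 5536 = 2^5 × 173
By Fermat: n is sum of two squares iff every prime p ≡ 3 (mod 4) appears to even power.
All primes ≡ 3 (mod 4) appear to even power.
Search a = 0, 1, 2, … for 5536 - a² a perfect square: first hit at a = 44: 5536 - 1936 = 3600 = 60².
5536 = 44² + 60² = 1936 + 3600 ✓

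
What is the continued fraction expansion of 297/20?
[14; 1, 5, 1, 2]

Euclidean algorithm steps:
297 = 14 × 20 + 17
20 = 1 × 17 + 3
17 = 5 × 3 + 2
3 = 1 × 2 + 1
2 = 2 × 1 + 0
Continued fraction: [14; 1, 5, 1, 2]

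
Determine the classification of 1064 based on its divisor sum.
abundant

Proper divisors of 1064: sum = 1 + 2 + 4 + 7 + 8 + 14 + 19 + 28 + 38 + 56 + 76 + 133 + 152 + 266 + 532 = 1336
Since 1336 > 1064, 1064 is abundant.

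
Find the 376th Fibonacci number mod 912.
75

Matrix identity: Q^n = [[F_(n+1), F_n], [F_n, F_(n-1)]] with Q = [[1,1],[1,0]].
n = 376 = 101111000₂. Square-and-multiply, entries mod 912:
Q^1 = [[1,1],[1,0]]
Q^2 = (Q^1)² = [[2,1],[1,1]]
Q^5 = (Q^2)²·Q = [[8,5],[5,3]]
Q^11 = (Q^5)²·Q = [[144,89],[89,55]]
Q^23 = (Q^11)²·Q = [[768,385],[385,383]]
Q^47 = (Q^23)²·Q = [[144,241],[241,815]]
Q^94 = (Q^47)² = [[385,383],[383,2]]
Q^188 = (Q^94)² = [[338,477],[477,773]]
Q^376 = (Q^188)² = [[685,75],[75,610]]
F_376 mod 912 = Q^376[0][1] = 75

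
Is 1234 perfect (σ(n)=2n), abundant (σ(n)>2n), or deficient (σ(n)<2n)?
deficient

Proper divisors of 1234: sum = 1 + 2 + 617 = 620
Since 620 < 1234, 1234 is deficient.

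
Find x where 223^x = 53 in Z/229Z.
132

Baby-step giant-step with step n = ⌈√229⌉ = 16.
Baby steps 223^j mod 229 (j:value) for j=0..15: 0:1, 1:223, 2:36, 3:13, 4:151, 5:10, 6:169, 7:131, 8:130, 9:136, 10:100, 11:87, 12:165, 13:155, 14:215, 15:84.
Giant-step multiplier: 223^(-16) ≡ 223^(228-16) = 223^212 ≡ 224 (mod 229).
Giant steps γ_i = 53·224^i mod 229: γ_0=53, γ_1=193, γ_2=180, γ_3=16, γ_4=149, γ_5=171, γ_6=61, γ_7=153, γ_8=151 (in table at j=4).
x = i·n + j = 8·16 + 4 = 132.
Check: 223^132 ≡ 53 (mod 229).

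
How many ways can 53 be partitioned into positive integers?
329931

p(n) counts ways to write n as a sum of positive integers (order ignored).
Euler's pentagonal recurrence: p(k) = p(k-1) + p(k-2) - p(k-5) - p(k-7) + p(k-12) + p(k-15) - ... (offsets j(3j∓1)/2, signs ++--, p(0)=1, p(<0)=0).
DP table for k = 0..52: p(0)=1, p(1)=1, p(2)=2, p(3)=3, p(4)=5, p(5)=7, p(6)=11, p(7)=15, p(8)=22, p(9)=30, p(10)=42, p(11)=56, p(12)=77, p(13)=101, p(14)=135, p(15)=176, p(16)=231, p(17)=297, p(18)=385, p(19)=490, p(20)=627, p(21)=792, p(22)=1002, p(23)=1255, p(24)=1575, p(25)=1958, p(26)=2436, p(27)=3010, p(28)=3718, p(29)=4565, p(30)=5604, p(31)=6842, p(32)=8349, p(33)=10143, p(34)=12310, p(35)=14883, p(36)=17977, p(37)=21637, p(38)=26015, p(39)=31185, p(40)=37338, p(41)=44583, p(42)=53174, p(43)=63261, p(44)=75175, p(45)=89134, p(46)=105558, p(47)=124754, p(48)=147273, p(49)=173525, p(50)=204226, p(51)=239943, p(52)=281589.
Final step: p(53) = p(52) + p(51) - p(48) - p(46) + p(41) + p(38) - p(31) - p(27) + p(18) + p(13) - p(2)
= 281589 + 239943 - 147273 - 105558 + 44583 + 26015 - 6842 - 3010 + 385 + 101 - 2
= 329931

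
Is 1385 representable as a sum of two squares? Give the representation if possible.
4² + 37² (a=4, b=37)

Factorization: 1385 = 5 × 277
By Fermat: n is sum of two squares iff every prime p ≡ 3 (mod 4) appears to even power.
All primes ≡ 3 (mod 4) appear to even power.
Search a = 0, 1, 2, … for 1385 - a² a perfect square: first hit at a = 4: 1385 - 16 = 1369 = 37².
1385 = 4² + 37² = 16 + 1369 ✓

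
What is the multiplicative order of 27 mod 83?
41

83 is prime, so ord(27) divides φ(83) = 82.
Divisors of 82: 1, 2, 41, 82.
Repeated squaring: 27^1 ≡ 27, 27^2 ≡ 65, 27^4 ≡ 75, 27^8 ≡ 64, 27^16 ≡ 29, 27^32 ≡ 11, 27^64 ≡ 38 (mod 83).
Test 27^d mod 83 for each divisor d in increasing order:
27^1 ≡ 27
27^2 ≡ 65
27^41 = 27^32·27^8·27^1 ≡ 1  ← first divisor giving 1
The order is 41.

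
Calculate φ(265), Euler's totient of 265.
208

265 = 5 × 53
φ(n) = n × ∏(1 - 1/p) for each prime p dividing n
φ(265) = 265 × (1 - 1/5) × (1 - 1/53) = 208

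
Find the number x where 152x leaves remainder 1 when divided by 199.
127

gcd(152, 199) = 1, so the inverse exists.
Extended Euclidean algorithm on (199, 152):
199 = 1 × 152 + 47  ⟹  47 = (1)·199 + (-1)·152
152 = 3 × 47 + 11  ⟹  11 = (-3)·199 + (4)·152
47 = 4 × 11 + 3  ⟹  3 = (13)·199 + (-17)·152
11 = 3 × 3 + 2  ⟹  2 = (-42)·199 + (55)·152
3 = 1 × 2 + 1  ⟹  1 = (55)·199 + (-72)·152
So (-72)·152 ≡ 1 (mod 199), i.e. 152^(-1) ≡ -72 ≡ 127 (mod 199).
Check: 152 × 127 = 19304 ≡ 1 (mod 199)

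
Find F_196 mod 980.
787

Matrix identity: Q^n = [[F_(n+1), F_n], [F_n, F_(n-1)]] with Q = [[1,1],[1,0]].
n = 196 = 11000100₂. Square-and-multiply, entries mod 980:
Q^1 = [[1,1],[1,0]]
Q^3 = (Q^1)²·Q = [[3,2],[2,1]]
Q^6 = (Q^3)² = [[13,8],[8,5]]
Q^12 = (Q^6)² = [[233,144],[144,89]]
Q^24 = (Q^12)² = [[545,308],[308,237]]
Q^49 = (Q^24)²·Q = [[645,869],[869,756]]
Q^98 = (Q^49)² = [[86,309],[309,757]]
Q^196 = (Q^98)² = [[957,787],[787,170]]
F_196 mod 980 = Q^196[0][1] = 787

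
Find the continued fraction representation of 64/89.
[0; 1, 2, 1, 1, 3, 1, 2]

Euclidean algorithm steps:
64 = 0 × 89 + 64
89 = 1 × 64 + 25
64 = 2 × 25 + 14
25 = 1 × 14 + 11
14 = 1 × 11 + 3
11 = 3 × 3 + 2
3 = 1 × 2 + 1
2 = 2 × 1 + 0
Continued fraction: [0; 1, 2, 1, 1, 3, 1, 2]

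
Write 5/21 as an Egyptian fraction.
1/5 + 1/27 + 1/945

Greedy algorithm:
5/21: ceiling(21/5) = 5, use 1/5
4/105: ceiling(105/4) = 27, use 1/27
1/945: ceiling(945/1) = 945, use 1/945
Result: 5/21 = 1/5 + 1/27 + 1/945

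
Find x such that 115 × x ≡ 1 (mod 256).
187

gcd(115, 256) = 1, so the inverse exists.
Extended Euclidean algorithm on (256, 115):
256 = 2 × 115 + 26  ⟹  26 = (1)·256 + (-2)·115
115 = 4 × 26 + 11  ⟹  11 = (-4)·256 + (9)·115
26 = 2 × 11 + 4  ⟹  4 = (9)·256 + (-20)·115
11 = 2 × 4 + 3  ⟹  3 = (-22)·256 + (49)·115
4 = 1 × 3 + 1  ⟹  1 = (31)·256 + (-69)·115
So (-69)·115 ≡ 1 (mod 256), i.e. 115^(-1) ≡ -69 ≡ 187 (mod 256).
Check: 115 × 187 = 21505 ≡ 1 (mod 256)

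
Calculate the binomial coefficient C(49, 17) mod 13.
6

Using Lucas' theorem:
Write n=49 and k=17 in base 13:
n in base 13: [3, 10]
k in base 13: [1, 4]
C(49,17) mod 13 = ∏ C(n_i, k_i) mod 13
Digit binomials (mod 13): C(3,1) = 3; C(10,4) = 210 ≡ 2
Product: 3 × 2 = 6 ≡ 6 (mod 13)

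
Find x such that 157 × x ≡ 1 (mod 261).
133

gcd(157, 261) = 1, so the inverse exists.
Extended Euclidean algorithm on (261, 157):
261 = 1 × 157 + 104  ⟹  104 = (1)·261 + (-1)·157
157 = 1 × 104 + 53  ⟹  53 = (-1)·261 + (2)·157
104 = 1 × 53 + 51  ⟹  51 = (2)·261 + (-3)·157
53 = 1 × 51 + 2  ⟹  2 = (-3)·261 + (5)·157
51 = 25 × 2 + 1  ⟹  1 = (77)·261 + (-128)·157
So (-128)·157 ≡ 1 (mod 261), i.e. 157^(-1) ≡ -128 ≡ 133 (mod 261).
Check: 157 × 133 = 20881 ≡ 1 (mod 261)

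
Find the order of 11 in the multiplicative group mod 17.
16

17 is prime, so ord(11) divides φ(17) = 16.
Divisors of 16: 1, 2, 4, 8, 16.
Repeated squaring: 11^1 ≡ 11, 11^2 ≡ 2, 11^4 ≡ 4, 11^8 ≡ 16, 11^16 ≡ 1 (mod 17).
Test 11^d mod 17 for each divisor d in increasing order:
11^1 ≡ 11
11^2 ≡ 2
11^4 ≡ 4
11^8 ≡ 16
11^16 ≡ 1  ← first divisor giving 1
The order is 16.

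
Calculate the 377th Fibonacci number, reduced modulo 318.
211

Matrix identity: Q^n = [[F_(n+1), F_n], [F_n, F_(n-1)]] with Q = [[1,1],[1,0]].
n = 377 = 101111001₂. Square-and-multiply, entries mod 318:
Q^1 = [[1,1],[1,0]]
Q^2 = (Q^1)² = [[2,1],[1,1]]
Q^5 = (Q^2)²·Q = [[8,5],[5,3]]
Q^11 = (Q^5)²·Q = [[144,89],[89,55]]
Q^23 = (Q^11)²·Q = [[258,37],[37,221]]
Q^47 = (Q^23)²·Q = [[114,199],[199,233]]
Q^94 = (Q^47)² = [[127,47],[47,80]]
Q^188 = (Q^94)² = [[212,189],[189,23]]
Q^377 = (Q^188)²·Q = [[106,211],[211,213]]
F_377 mod 318 = Q^377[0][1] = 211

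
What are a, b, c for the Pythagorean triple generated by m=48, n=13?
(2135, 1248, 2473)

Euclid's formula: a = m² - n², b = 2mn, c = m² + n²
m = 48, n = 13
a = 48² - 13² = 2304 - 169 = 2135
b = 2 × 48 × 13 = 1248
c = 48² + 13² = 2304 + 169 = 2473
Verification: 2135² + 1248² = 4558225 + 1557504 = 6115729 = 2473² ✓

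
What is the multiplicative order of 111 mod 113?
28

113 is prime, so ord(111) divides φ(113) = 112.
Divisors of 112: 1, 2, 4, 7, 8, 14, 16, 28, 56, 112.
Repeated squaring: 111^1 ≡ 111, 111^2 ≡ 4, 111^4 ≡ 16, 111^8 ≡ 30, 111^16 ≡ 109, 111^32 ≡ 16, 111^64 ≡ 30 (mod 113).
Test 111^d mod 113 for each divisor d in increasing order:
111^1 ≡ 111
111^2 ≡ 4
111^4 ≡ 16
111^7 = 111^4·111^2·111^1 ≡ 98
111^8 ≡ 30
111^14 = 111^8·111^4·111^2 ≡ 112
111^16 ≡ 109
111^28 = 111^16·111^8·111^4 ≡ 1  ← first divisor giving 1
The order is 28.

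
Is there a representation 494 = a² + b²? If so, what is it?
Not possible

Factorization: 494 = 2 × 13 × 19
By Fermat: n is sum of two squares iff every prime p ≡ 3 (mod 4) appears to even power.
Prime(s) ≡ 3 (mod 4) with odd exponent: [(19, 1)]
Therefore 494 cannot be expressed as a² + b².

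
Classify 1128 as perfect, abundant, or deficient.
abundant

Proper divisors of 1128: sum = 1 + 2 + 3 + 4 + 6 + 8 + 12 + 24 + 47 + 94 + 141 + 188 + 282 + 376 + 564 = 1752
Since 1752 > 1128, 1128 is abundant.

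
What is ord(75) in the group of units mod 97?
4

97 is prime, so ord(75) divides φ(97) = 96.
Divisors of 96: 1, 2, 3, 4, 6, 8, 12, 16, 24, 32, 48, 96.
Repeated squaring: 75^1 ≡ 75, 75^2 ≡ 96, 75^4 ≡ 1, 75^8 ≡ 1, 75^16 ≡ 1, 75^32 ≡ 1, 75^64 ≡ 1 (mod 97).
Test 75^d mod 97 for each divisor d in increasing order:
75^1 ≡ 75
75^2 ≡ 96
75^3 = 75^2·75^1 ≡ 22
75^4 ≡ 1  ← first divisor giving 1
The order is 4.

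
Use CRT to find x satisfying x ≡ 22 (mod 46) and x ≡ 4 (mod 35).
1264

Using Chinese Remainder Theorem:
M = 46 × 35 = 1610
M1 = 35, M2 = 46
y1 = 35^(-1) mod 46 = 25
y2 = 46^(-1) mod 35 = 16
x = (22×35×25 + 4×46×16) mod 1610 = 1264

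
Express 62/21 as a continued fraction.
[2; 1, 20]

Euclidean algorithm steps:
62 = 2 × 21 + 20
21 = 1 × 20 + 1
20 = 20 × 1 + 0
Continued fraction: [2; 1, 20]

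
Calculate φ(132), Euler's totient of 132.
40

132 = 2^2 × 3 × 11
φ(n) = n × ∏(1 - 1/p) for each prime p dividing n
φ(132) = 132 × (1 - 1/2) × (1 - 1/3) × (1 - 1/11) = 40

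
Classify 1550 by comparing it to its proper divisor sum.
deficient

Proper divisors of 1550: sum = 1 + 2 + 5 + 10 + 25 + 31 + 50 + 62 + 155 + 310 + 775 = 1426
Since 1426 < 1550, 1550 is deficient.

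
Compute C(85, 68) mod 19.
0

Using Lucas' theorem:
Write n=85 and k=68 in base 19:
n in base 19: [4, 9]
k in base 19: [3, 11]
C(85,68) mod 19 = ∏ C(n_i, k_i) mod 19
Digit binomials (mod 19): C(4,3) = 4; C(9,11) = 0 (k_i > n_i)
Product: 4 × 0 = 0 ≡ 0 (mod 19)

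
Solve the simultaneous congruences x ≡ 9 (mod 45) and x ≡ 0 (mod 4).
144

Using Chinese Remainder Theorem:
M = 45 × 4 = 180
M1 = 4, M2 = 45
y1 = 4^(-1) mod 45 = 34
y2 = 45^(-1) mod 4 = 1
x = (9×4×34 + 0×45×1) mod 180 = 144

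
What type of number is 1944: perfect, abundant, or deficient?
abundant

Proper divisors of 1944: sum = 1 + 2 + 3 + 4 + 6 + 8 + 9 + 12 + ... + 324 + 486 + 648 + 972 (23 divisors) = 3516
Since 3516 > 1944, 1944 is abundant.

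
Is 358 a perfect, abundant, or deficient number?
deficient

Proper divisors of 358: sum = 1 + 2 + 179 = 182
Since 182 < 358, 358 is deficient.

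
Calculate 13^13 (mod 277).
41

Repeated squaring. Binary of 13 = 1101.
13^1 ≡ 13 (mod 277); 13^2 ≡ 169 (mod 277); 13^4 ≡ 30 (mod 277); 13^8 ≡ 69 (mod 277)
13^13 = 13^1 × 13^4 × 13^8 ≡ 41 (mod 277)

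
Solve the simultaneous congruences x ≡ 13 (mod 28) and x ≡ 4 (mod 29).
265

Using Chinese Remainder Theorem:
M = 28 × 29 = 812
M1 = 29, M2 = 28
y1 = 29^(-1) mod 28 = 1
y2 = 28^(-1) mod 29 = 28
x = (13×29×1 + 4×28×28) mod 812 = 265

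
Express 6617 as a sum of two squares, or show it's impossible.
29² + 76² (a=29, b=76)

Factorization: 6617 = 13 × 509
By Fermat: n is sum of two squares iff every prime p ≡ 3 (mod 4) appears to even power.
All primes ≡ 3 (mod 4) appear to even power.
Search a = 0, 1, 2, … for 6617 - a² a perfect square: first hit at a = 29: 6617 - 841 = 5776 = 76².
6617 = 29² + 76² = 841 + 5776 ✓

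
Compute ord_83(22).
82

83 is prime, so ord(22) divides φ(83) = 82.
Divisors of 82: 1, 2, 41, 82.
Repeated squaring: 22^1 ≡ 22, 22^2 ≡ 69, 22^4 ≡ 30, 22^8 ≡ 70, 22^16 ≡ 3, 22^32 ≡ 9, 22^64 ≡ 81 (mod 83).
Test 22^d mod 83 for each divisor d in increasing order:
22^1 ≡ 22
22^2 ≡ 69
22^41 = 22^32·22^8·22^1 ≡ 82
22^82 = 22^64·22^16·22^2 ≡ 1  ← first divisor giving 1
The order is 82.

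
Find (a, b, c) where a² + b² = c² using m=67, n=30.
(3589, 4020, 5389)

Euclid's formula: a = m² - n², b = 2mn, c = m² + n²
m = 67, n = 30
a = 67² - 30² = 4489 - 900 = 3589
b = 2 × 67 × 30 = 4020
c = 67² + 30² = 4489 + 900 = 5389
Verification: 3589² + 4020² = 12880921 + 16160400 = 29041321 = 5389² ✓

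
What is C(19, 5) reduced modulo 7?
1

Using Lucas' theorem:
Write n=19 and k=5 in base 7:
n in base 7: [2, 5]
k in base 7: [0, 5]
C(19,5) mod 7 = ∏ C(n_i, k_i) mod 7
Digit binomials (mod 7): C(2,0) = 1; C(5,5) = 1
Product: 1 × 1 = 1 ≡ 1 (mod 7)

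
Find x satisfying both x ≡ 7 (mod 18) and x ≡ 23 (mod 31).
457

Using Chinese Remainder Theorem:
M = 18 × 31 = 558
M1 = 31, M2 = 18
y1 = 31^(-1) mod 18 = 7
y2 = 18^(-1) mod 31 = 19
x = (7×31×7 + 23×18×19) mod 558 = 457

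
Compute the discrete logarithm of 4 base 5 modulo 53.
10

Baby-step giant-step with step n = ⌈√53⌉ = 8.
Baby steps 5^j mod 53 (j:value) for j=0..7: 0:1, 1:5, 2:25, 3:19, 4:42, 5:51, 6:43, 7:3.
Giant-step multiplier: 5^(-8) ≡ 5^(52-8) = 5^44 ≡ 46 (mod 53).
Giant steps γ_i = 4·46^i mod 53: γ_0=4, γ_1=25 (in table at j=2).
x = i·n + j = 1·8 + 2 = 10.
Check: 5^10 ≡ 4 (mod 53).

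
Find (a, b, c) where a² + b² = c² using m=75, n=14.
(5429, 2100, 5821)

Euclid's formula: a = m² - n², b = 2mn, c = m² + n²
m = 75, n = 14
a = 75² - 14² = 5625 - 196 = 5429
b = 2 × 75 × 14 = 2100
c = 75² + 14² = 5625 + 196 = 5821
Verification: 5429² + 2100² = 29474041 + 4410000 = 33884041 = 5821² ✓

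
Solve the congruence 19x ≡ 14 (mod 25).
x ≡ 6 (mod 25)

gcd(19, 25) = 1, which divides 14, so solutions exist.
Find 19^(-1) mod 25 by the extended Euclidean algorithm:
25 = 1 × 19 + 6  ⟹  6 = (1)·25 + (-1)·19
19 = 3 × 6 + 1  ⟹  1 = (-3)·25 + (4)·19
So (4)·19 ≡ 1 (mod 25), i.e. 19^(-1) ≡ 4 (mod 25).
x ≡ 4 × 14 = 56 ≡ 6 (mod 25).
Check: 19 × 6 = 114 ≡ 14 (mod 25).
Unique solution: x ≡ 6 (mod 25)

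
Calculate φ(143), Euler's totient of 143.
120

143 = 11 × 13
φ(n) = n × ∏(1 - 1/p) for each prime p dividing n
φ(143) = 143 × (1 - 1/11) × (1 - 1/13) = 120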